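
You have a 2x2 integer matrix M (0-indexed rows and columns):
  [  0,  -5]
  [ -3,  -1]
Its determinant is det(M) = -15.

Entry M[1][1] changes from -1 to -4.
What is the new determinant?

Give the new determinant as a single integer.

det is linear in row 1: changing M[1][1] by delta changes det by delta * cofactor(1,1).
Cofactor C_11 = (-1)^(1+1) * minor(1,1) = 0
Entry delta = -4 - -1 = -3
Det delta = -3 * 0 = 0
New det = -15 + 0 = -15

Answer: -15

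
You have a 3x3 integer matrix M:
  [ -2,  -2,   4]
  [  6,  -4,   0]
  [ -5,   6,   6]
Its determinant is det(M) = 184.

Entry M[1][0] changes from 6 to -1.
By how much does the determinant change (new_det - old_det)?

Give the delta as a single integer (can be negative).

Answer: -252

Derivation:
Cofactor C_10 = 36
Entry delta = -1 - 6 = -7
Det delta = entry_delta * cofactor = -7 * 36 = -252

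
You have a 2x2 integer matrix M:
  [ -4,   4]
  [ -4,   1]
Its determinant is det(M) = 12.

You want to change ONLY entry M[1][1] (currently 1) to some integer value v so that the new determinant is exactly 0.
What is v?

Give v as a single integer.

Answer: 4

Derivation:
det is linear in entry M[1][1]: det = old_det + (v - 1) * C_11
Cofactor C_11 = -4
Want det = 0: 12 + (v - 1) * -4 = 0
  (v - 1) = -12 / -4 = 3
  v = 1 + (3) = 4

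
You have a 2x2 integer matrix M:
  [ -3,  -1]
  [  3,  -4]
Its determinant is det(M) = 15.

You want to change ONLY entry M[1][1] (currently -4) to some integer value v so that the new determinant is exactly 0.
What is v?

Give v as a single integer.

det is linear in entry M[1][1]: det = old_det + (v - -4) * C_11
Cofactor C_11 = -3
Want det = 0: 15 + (v - -4) * -3 = 0
  (v - -4) = -15 / -3 = 5
  v = -4 + (5) = 1

Answer: 1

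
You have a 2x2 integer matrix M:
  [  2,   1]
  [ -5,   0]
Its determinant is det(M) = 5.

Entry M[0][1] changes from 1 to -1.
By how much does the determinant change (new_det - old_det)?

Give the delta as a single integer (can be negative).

Answer: -10

Derivation:
Cofactor C_01 = 5
Entry delta = -1 - 1 = -2
Det delta = entry_delta * cofactor = -2 * 5 = -10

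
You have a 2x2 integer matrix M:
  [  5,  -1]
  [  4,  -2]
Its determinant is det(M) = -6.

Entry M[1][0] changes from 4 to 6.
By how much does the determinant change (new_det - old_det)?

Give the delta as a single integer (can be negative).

Answer: 2

Derivation:
Cofactor C_10 = 1
Entry delta = 6 - 4 = 2
Det delta = entry_delta * cofactor = 2 * 1 = 2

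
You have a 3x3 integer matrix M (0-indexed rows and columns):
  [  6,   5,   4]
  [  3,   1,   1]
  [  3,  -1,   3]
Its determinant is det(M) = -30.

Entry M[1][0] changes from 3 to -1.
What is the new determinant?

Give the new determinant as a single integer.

Answer: 46

Derivation:
det is linear in row 1: changing M[1][0] by delta changes det by delta * cofactor(1,0).
Cofactor C_10 = (-1)^(1+0) * minor(1,0) = -19
Entry delta = -1 - 3 = -4
Det delta = -4 * -19 = 76
New det = -30 + 76 = 46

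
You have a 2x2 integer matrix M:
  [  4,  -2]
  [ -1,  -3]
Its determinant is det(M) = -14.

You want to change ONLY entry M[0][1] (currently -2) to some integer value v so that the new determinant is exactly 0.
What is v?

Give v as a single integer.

det is linear in entry M[0][1]: det = old_det + (v - -2) * C_01
Cofactor C_01 = 1
Want det = 0: -14 + (v - -2) * 1 = 0
  (v - -2) = 14 / 1 = 14
  v = -2 + (14) = 12

Answer: 12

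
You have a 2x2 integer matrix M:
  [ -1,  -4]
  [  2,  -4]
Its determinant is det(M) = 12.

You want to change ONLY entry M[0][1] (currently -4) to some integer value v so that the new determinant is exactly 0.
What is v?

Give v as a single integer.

Answer: 2

Derivation:
det is linear in entry M[0][1]: det = old_det + (v - -4) * C_01
Cofactor C_01 = -2
Want det = 0: 12 + (v - -4) * -2 = 0
  (v - -4) = -12 / -2 = 6
  v = -4 + (6) = 2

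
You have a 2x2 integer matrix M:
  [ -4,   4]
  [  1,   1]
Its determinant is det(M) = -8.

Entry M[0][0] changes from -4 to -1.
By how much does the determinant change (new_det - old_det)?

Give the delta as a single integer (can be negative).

Cofactor C_00 = 1
Entry delta = -1 - -4 = 3
Det delta = entry_delta * cofactor = 3 * 1 = 3

Answer: 3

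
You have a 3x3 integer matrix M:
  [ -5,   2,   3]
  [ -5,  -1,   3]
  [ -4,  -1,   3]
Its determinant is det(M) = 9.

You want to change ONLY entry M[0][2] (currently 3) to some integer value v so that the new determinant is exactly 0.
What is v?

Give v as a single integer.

Answer: -6

Derivation:
det is linear in entry M[0][2]: det = old_det + (v - 3) * C_02
Cofactor C_02 = 1
Want det = 0: 9 + (v - 3) * 1 = 0
  (v - 3) = -9 / 1 = -9
  v = 3 + (-9) = -6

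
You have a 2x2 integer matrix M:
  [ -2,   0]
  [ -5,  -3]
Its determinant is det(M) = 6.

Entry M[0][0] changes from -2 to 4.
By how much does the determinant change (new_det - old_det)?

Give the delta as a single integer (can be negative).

Answer: -18

Derivation:
Cofactor C_00 = -3
Entry delta = 4 - -2 = 6
Det delta = entry_delta * cofactor = 6 * -3 = -18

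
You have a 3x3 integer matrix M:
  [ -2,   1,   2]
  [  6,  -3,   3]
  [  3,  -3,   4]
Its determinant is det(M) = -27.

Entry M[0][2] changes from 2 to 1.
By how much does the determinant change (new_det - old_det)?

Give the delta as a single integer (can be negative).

Cofactor C_02 = -9
Entry delta = 1 - 2 = -1
Det delta = entry_delta * cofactor = -1 * -9 = 9

Answer: 9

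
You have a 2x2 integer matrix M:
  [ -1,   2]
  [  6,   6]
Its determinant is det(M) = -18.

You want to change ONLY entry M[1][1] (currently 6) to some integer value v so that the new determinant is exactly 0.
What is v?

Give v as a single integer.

Answer: -12

Derivation:
det is linear in entry M[1][1]: det = old_det + (v - 6) * C_11
Cofactor C_11 = -1
Want det = 0: -18 + (v - 6) * -1 = 0
  (v - 6) = 18 / -1 = -18
  v = 6 + (-18) = -12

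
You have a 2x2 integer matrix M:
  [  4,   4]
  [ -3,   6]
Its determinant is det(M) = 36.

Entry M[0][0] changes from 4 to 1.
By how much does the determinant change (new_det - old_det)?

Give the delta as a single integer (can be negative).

Cofactor C_00 = 6
Entry delta = 1 - 4 = -3
Det delta = entry_delta * cofactor = -3 * 6 = -18

Answer: -18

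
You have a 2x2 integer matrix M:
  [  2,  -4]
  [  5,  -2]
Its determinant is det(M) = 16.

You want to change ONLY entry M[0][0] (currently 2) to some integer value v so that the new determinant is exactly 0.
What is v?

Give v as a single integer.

det is linear in entry M[0][0]: det = old_det + (v - 2) * C_00
Cofactor C_00 = -2
Want det = 0: 16 + (v - 2) * -2 = 0
  (v - 2) = -16 / -2 = 8
  v = 2 + (8) = 10

Answer: 10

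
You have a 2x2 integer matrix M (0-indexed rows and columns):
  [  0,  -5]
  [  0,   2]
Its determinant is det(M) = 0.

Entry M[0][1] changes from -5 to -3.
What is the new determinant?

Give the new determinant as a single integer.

Answer: 0

Derivation:
det is linear in row 0: changing M[0][1] by delta changes det by delta * cofactor(0,1).
Cofactor C_01 = (-1)^(0+1) * minor(0,1) = 0
Entry delta = -3 - -5 = 2
Det delta = 2 * 0 = 0
New det = 0 + 0 = 0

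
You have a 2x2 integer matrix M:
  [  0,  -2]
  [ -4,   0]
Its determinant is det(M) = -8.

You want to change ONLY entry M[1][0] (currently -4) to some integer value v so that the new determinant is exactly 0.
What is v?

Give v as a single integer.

Answer: 0

Derivation:
det is linear in entry M[1][0]: det = old_det + (v - -4) * C_10
Cofactor C_10 = 2
Want det = 0: -8 + (v - -4) * 2 = 0
  (v - -4) = 8 / 2 = 4
  v = -4 + (4) = 0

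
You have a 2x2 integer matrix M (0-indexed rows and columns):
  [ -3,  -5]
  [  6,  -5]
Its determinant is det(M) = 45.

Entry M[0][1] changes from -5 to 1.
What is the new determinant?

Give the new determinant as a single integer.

Answer: 9

Derivation:
det is linear in row 0: changing M[0][1] by delta changes det by delta * cofactor(0,1).
Cofactor C_01 = (-1)^(0+1) * minor(0,1) = -6
Entry delta = 1 - -5 = 6
Det delta = 6 * -6 = -36
New det = 45 + -36 = 9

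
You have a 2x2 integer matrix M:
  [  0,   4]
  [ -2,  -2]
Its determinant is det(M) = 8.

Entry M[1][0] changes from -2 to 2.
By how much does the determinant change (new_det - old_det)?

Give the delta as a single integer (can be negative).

Cofactor C_10 = -4
Entry delta = 2 - -2 = 4
Det delta = entry_delta * cofactor = 4 * -4 = -16

Answer: -16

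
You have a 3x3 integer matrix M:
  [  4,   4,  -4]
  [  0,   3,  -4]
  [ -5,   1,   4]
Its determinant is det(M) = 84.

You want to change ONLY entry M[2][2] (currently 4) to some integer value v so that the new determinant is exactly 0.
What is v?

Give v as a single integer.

det is linear in entry M[2][2]: det = old_det + (v - 4) * C_22
Cofactor C_22 = 12
Want det = 0: 84 + (v - 4) * 12 = 0
  (v - 4) = -84 / 12 = -7
  v = 4 + (-7) = -3

Answer: -3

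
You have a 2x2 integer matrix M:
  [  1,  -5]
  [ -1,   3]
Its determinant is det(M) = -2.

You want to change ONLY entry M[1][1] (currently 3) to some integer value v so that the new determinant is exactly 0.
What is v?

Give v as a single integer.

det is linear in entry M[1][1]: det = old_det + (v - 3) * C_11
Cofactor C_11 = 1
Want det = 0: -2 + (v - 3) * 1 = 0
  (v - 3) = 2 / 1 = 2
  v = 3 + (2) = 5

Answer: 5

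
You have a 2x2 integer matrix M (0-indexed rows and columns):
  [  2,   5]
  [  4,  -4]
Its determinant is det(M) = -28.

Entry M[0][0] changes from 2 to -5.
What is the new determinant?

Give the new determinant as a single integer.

Answer: 0

Derivation:
det is linear in row 0: changing M[0][0] by delta changes det by delta * cofactor(0,0).
Cofactor C_00 = (-1)^(0+0) * minor(0,0) = -4
Entry delta = -5 - 2 = -7
Det delta = -7 * -4 = 28
New det = -28 + 28 = 0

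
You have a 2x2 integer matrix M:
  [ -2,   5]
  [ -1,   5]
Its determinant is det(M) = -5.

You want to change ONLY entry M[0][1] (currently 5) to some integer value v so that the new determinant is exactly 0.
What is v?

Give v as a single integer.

Answer: 10

Derivation:
det is linear in entry M[0][1]: det = old_det + (v - 5) * C_01
Cofactor C_01 = 1
Want det = 0: -5 + (v - 5) * 1 = 0
  (v - 5) = 5 / 1 = 5
  v = 5 + (5) = 10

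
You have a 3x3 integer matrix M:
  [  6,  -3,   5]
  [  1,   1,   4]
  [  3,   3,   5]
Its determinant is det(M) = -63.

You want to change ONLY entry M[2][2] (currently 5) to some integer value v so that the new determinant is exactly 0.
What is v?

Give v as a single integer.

Answer: 12

Derivation:
det is linear in entry M[2][2]: det = old_det + (v - 5) * C_22
Cofactor C_22 = 9
Want det = 0: -63 + (v - 5) * 9 = 0
  (v - 5) = 63 / 9 = 7
  v = 5 + (7) = 12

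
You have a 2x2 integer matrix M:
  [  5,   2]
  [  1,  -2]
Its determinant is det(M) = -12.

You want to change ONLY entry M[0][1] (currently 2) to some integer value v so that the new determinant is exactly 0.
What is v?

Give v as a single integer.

det is linear in entry M[0][1]: det = old_det + (v - 2) * C_01
Cofactor C_01 = -1
Want det = 0: -12 + (v - 2) * -1 = 0
  (v - 2) = 12 / -1 = -12
  v = 2 + (-12) = -10

Answer: -10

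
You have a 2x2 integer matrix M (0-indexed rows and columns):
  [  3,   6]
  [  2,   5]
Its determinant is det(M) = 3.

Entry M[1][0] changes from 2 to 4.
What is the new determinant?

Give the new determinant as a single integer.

det is linear in row 1: changing M[1][0] by delta changes det by delta * cofactor(1,0).
Cofactor C_10 = (-1)^(1+0) * minor(1,0) = -6
Entry delta = 4 - 2 = 2
Det delta = 2 * -6 = -12
New det = 3 + -12 = -9

Answer: -9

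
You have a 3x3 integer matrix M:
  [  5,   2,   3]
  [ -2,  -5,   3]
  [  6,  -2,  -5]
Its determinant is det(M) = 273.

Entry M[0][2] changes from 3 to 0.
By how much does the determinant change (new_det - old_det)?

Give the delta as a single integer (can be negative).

Answer: -102

Derivation:
Cofactor C_02 = 34
Entry delta = 0 - 3 = -3
Det delta = entry_delta * cofactor = -3 * 34 = -102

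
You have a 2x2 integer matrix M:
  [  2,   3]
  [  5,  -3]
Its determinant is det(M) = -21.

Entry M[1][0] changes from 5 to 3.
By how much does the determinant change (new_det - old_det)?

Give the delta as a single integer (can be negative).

Answer: 6

Derivation:
Cofactor C_10 = -3
Entry delta = 3 - 5 = -2
Det delta = entry_delta * cofactor = -2 * -3 = 6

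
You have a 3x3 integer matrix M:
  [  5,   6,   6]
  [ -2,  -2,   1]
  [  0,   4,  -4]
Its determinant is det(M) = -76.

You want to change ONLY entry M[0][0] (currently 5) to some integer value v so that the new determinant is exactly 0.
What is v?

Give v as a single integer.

Answer: 24

Derivation:
det is linear in entry M[0][0]: det = old_det + (v - 5) * C_00
Cofactor C_00 = 4
Want det = 0: -76 + (v - 5) * 4 = 0
  (v - 5) = 76 / 4 = 19
  v = 5 + (19) = 24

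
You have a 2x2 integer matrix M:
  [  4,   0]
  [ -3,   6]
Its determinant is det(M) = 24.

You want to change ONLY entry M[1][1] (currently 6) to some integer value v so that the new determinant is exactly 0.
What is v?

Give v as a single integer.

Answer: 0

Derivation:
det is linear in entry M[1][1]: det = old_det + (v - 6) * C_11
Cofactor C_11 = 4
Want det = 0: 24 + (v - 6) * 4 = 0
  (v - 6) = -24 / 4 = -6
  v = 6 + (-6) = 0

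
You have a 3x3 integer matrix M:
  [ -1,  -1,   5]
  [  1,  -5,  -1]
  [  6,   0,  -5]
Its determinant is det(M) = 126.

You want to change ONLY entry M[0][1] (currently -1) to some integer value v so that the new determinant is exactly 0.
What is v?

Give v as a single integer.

det is linear in entry M[0][1]: det = old_det + (v - -1) * C_01
Cofactor C_01 = -1
Want det = 0: 126 + (v - -1) * -1 = 0
  (v - -1) = -126 / -1 = 126
  v = -1 + (126) = 125

Answer: 125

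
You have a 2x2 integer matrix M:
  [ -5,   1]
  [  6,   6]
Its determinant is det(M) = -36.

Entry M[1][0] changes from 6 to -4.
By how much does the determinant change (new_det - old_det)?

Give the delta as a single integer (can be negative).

Cofactor C_10 = -1
Entry delta = -4 - 6 = -10
Det delta = entry_delta * cofactor = -10 * -1 = 10

Answer: 10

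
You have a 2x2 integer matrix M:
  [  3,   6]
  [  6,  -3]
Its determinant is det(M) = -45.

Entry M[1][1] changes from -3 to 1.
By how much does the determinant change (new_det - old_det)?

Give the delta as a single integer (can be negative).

Answer: 12

Derivation:
Cofactor C_11 = 3
Entry delta = 1 - -3 = 4
Det delta = entry_delta * cofactor = 4 * 3 = 12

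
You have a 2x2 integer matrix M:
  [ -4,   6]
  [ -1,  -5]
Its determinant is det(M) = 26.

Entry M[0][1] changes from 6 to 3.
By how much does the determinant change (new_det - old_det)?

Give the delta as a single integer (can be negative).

Cofactor C_01 = 1
Entry delta = 3 - 6 = -3
Det delta = entry_delta * cofactor = -3 * 1 = -3

Answer: -3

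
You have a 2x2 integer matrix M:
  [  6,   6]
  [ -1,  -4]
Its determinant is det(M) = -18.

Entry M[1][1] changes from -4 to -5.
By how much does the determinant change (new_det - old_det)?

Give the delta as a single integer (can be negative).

Cofactor C_11 = 6
Entry delta = -5 - -4 = -1
Det delta = entry_delta * cofactor = -1 * 6 = -6

Answer: -6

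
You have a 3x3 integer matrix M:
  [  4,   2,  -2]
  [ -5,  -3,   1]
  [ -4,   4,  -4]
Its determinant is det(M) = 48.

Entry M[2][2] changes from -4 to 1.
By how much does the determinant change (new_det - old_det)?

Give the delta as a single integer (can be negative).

Cofactor C_22 = -2
Entry delta = 1 - -4 = 5
Det delta = entry_delta * cofactor = 5 * -2 = -10

Answer: -10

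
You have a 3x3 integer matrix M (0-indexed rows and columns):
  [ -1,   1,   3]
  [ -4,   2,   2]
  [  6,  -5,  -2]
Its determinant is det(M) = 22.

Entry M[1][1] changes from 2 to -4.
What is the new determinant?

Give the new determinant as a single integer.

det is linear in row 1: changing M[1][1] by delta changes det by delta * cofactor(1,1).
Cofactor C_11 = (-1)^(1+1) * minor(1,1) = -16
Entry delta = -4 - 2 = -6
Det delta = -6 * -16 = 96
New det = 22 + 96 = 118

Answer: 118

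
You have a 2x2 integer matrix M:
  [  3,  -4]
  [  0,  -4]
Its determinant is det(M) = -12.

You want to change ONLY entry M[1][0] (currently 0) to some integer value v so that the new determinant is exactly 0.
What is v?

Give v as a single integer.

Answer: 3

Derivation:
det is linear in entry M[1][0]: det = old_det + (v - 0) * C_10
Cofactor C_10 = 4
Want det = 0: -12 + (v - 0) * 4 = 0
  (v - 0) = 12 / 4 = 3
  v = 0 + (3) = 3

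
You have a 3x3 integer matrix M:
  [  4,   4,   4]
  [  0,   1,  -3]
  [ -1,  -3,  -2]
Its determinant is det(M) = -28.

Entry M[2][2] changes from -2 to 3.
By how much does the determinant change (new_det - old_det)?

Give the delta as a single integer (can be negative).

Cofactor C_22 = 4
Entry delta = 3 - -2 = 5
Det delta = entry_delta * cofactor = 5 * 4 = 20

Answer: 20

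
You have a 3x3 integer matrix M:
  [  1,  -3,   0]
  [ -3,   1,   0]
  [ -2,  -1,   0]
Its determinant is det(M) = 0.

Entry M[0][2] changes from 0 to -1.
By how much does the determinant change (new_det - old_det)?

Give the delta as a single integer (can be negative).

Answer: -5

Derivation:
Cofactor C_02 = 5
Entry delta = -1 - 0 = -1
Det delta = entry_delta * cofactor = -1 * 5 = -5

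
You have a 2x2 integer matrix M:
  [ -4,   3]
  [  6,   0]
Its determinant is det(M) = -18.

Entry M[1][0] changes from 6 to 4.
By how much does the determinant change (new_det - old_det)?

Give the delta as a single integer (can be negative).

Cofactor C_10 = -3
Entry delta = 4 - 6 = -2
Det delta = entry_delta * cofactor = -2 * -3 = 6

Answer: 6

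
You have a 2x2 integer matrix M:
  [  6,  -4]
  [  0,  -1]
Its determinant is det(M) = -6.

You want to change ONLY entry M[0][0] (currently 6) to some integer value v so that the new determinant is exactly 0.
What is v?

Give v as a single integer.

det is linear in entry M[0][0]: det = old_det + (v - 6) * C_00
Cofactor C_00 = -1
Want det = 0: -6 + (v - 6) * -1 = 0
  (v - 6) = 6 / -1 = -6
  v = 6 + (-6) = 0

Answer: 0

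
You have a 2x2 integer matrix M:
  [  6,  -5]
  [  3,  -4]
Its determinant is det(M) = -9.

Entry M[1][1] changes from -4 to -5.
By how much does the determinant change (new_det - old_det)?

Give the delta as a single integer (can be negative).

Cofactor C_11 = 6
Entry delta = -5 - -4 = -1
Det delta = entry_delta * cofactor = -1 * 6 = -6

Answer: -6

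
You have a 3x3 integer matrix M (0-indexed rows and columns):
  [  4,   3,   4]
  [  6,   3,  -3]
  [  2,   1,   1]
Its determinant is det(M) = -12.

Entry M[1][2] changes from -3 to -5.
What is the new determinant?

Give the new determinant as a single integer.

Answer: -16

Derivation:
det is linear in row 1: changing M[1][2] by delta changes det by delta * cofactor(1,2).
Cofactor C_12 = (-1)^(1+2) * minor(1,2) = 2
Entry delta = -5 - -3 = -2
Det delta = -2 * 2 = -4
New det = -12 + -4 = -16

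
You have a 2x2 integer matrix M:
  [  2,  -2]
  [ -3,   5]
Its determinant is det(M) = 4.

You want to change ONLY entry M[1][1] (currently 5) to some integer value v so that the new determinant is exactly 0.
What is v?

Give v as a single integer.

det is linear in entry M[1][1]: det = old_det + (v - 5) * C_11
Cofactor C_11 = 2
Want det = 0: 4 + (v - 5) * 2 = 0
  (v - 5) = -4 / 2 = -2
  v = 5 + (-2) = 3

Answer: 3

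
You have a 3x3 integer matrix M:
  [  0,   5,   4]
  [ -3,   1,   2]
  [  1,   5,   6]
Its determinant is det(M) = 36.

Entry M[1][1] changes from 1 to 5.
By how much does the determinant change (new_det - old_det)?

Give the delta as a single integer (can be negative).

Cofactor C_11 = -4
Entry delta = 5 - 1 = 4
Det delta = entry_delta * cofactor = 4 * -4 = -16

Answer: -16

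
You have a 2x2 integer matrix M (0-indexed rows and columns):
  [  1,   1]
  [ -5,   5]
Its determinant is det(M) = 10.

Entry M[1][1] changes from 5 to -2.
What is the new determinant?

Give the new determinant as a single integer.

det is linear in row 1: changing M[1][1] by delta changes det by delta * cofactor(1,1).
Cofactor C_11 = (-1)^(1+1) * minor(1,1) = 1
Entry delta = -2 - 5 = -7
Det delta = -7 * 1 = -7
New det = 10 + -7 = 3

Answer: 3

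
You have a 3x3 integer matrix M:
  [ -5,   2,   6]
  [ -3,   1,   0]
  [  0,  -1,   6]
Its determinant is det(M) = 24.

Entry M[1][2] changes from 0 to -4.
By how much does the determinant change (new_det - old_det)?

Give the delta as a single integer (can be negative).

Cofactor C_12 = -5
Entry delta = -4 - 0 = -4
Det delta = entry_delta * cofactor = -4 * -5 = 20

Answer: 20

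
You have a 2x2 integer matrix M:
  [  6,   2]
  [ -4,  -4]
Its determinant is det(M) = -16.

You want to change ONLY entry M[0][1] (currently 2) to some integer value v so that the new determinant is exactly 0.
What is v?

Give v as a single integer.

det is linear in entry M[0][1]: det = old_det + (v - 2) * C_01
Cofactor C_01 = 4
Want det = 0: -16 + (v - 2) * 4 = 0
  (v - 2) = 16 / 4 = 4
  v = 2 + (4) = 6

Answer: 6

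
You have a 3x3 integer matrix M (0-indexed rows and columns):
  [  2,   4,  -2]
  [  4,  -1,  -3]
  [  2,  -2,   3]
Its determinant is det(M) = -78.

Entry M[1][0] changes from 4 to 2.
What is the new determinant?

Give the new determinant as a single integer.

Answer: -62

Derivation:
det is linear in row 1: changing M[1][0] by delta changes det by delta * cofactor(1,0).
Cofactor C_10 = (-1)^(1+0) * minor(1,0) = -8
Entry delta = 2 - 4 = -2
Det delta = -2 * -8 = 16
New det = -78 + 16 = -62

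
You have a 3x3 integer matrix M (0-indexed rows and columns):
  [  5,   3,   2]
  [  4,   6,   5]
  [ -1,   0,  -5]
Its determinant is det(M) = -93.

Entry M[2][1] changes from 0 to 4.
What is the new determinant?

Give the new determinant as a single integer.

det is linear in row 2: changing M[2][1] by delta changes det by delta * cofactor(2,1).
Cofactor C_21 = (-1)^(2+1) * minor(2,1) = -17
Entry delta = 4 - 0 = 4
Det delta = 4 * -17 = -68
New det = -93 + -68 = -161

Answer: -161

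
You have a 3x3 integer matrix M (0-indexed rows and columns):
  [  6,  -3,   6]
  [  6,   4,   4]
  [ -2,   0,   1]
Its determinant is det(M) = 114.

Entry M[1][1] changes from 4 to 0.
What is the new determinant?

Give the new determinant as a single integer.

Answer: 42

Derivation:
det is linear in row 1: changing M[1][1] by delta changes det by delta * cofactor(1,1).
Cofactor C_11 = (-1)^(1+1) * minor(1,1) = 18
Entry delta = 0 - 4 = -4
Det delta = -4 * 18 = -72
New det = 114 + -72 = 42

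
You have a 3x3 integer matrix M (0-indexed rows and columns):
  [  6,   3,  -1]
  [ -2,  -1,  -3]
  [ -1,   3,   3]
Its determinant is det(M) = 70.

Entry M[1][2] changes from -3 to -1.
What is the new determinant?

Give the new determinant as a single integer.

det is linear in row 1: changing M[1][2] by delta changes det by delta * cofactor(1,2).
Cofactor C_12 = (-1)^(1+2) * minor(1,2) = -21
Entry delta = -1 - -3 = 2
Det delta = 2 * -21 = -42
New det = 70 + -42 = 28

Answer: 28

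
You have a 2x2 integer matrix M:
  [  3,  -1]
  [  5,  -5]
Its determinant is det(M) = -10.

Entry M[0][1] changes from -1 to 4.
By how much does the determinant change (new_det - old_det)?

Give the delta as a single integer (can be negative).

Answer: -25

Derivation:
Cofactor C_01 = -5
Entry delta = 4 - -1 = 5
Det delta = entry_delta * cofactor = 5 * -5 = -25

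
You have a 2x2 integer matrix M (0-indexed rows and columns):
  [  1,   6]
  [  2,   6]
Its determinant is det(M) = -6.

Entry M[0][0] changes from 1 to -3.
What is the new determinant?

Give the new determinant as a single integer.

det is linear in row 0: changing M[0][0] by delta changes det by delta * cofactor(0,0).
Cofactor C_00 = (-1)^(0+0) * minor(0,0) = 6
Entry delta = -3 - 1 = -4
Det delta = -4 * 6 = -24
New det = -6 + -24 = -30

Answer: -30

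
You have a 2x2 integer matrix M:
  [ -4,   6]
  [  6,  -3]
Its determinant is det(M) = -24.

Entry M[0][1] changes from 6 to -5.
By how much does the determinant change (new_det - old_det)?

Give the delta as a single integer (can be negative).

Cofactor C_01 = -6
Entry delta = -5 - 6 = -11
Det delta = entry_delta * cofactor = -11 * -6 = 66

Answer: 66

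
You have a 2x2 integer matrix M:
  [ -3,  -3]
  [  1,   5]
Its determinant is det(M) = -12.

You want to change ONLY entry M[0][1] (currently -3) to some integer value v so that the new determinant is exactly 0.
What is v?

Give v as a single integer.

det is linear in entry M[0][1]: det = old_det + (v - -3) * C_01
Cofactor C_01 = -1
Want det = 0: -12 + (v - -3) * -1 = 0
  (v - -3) = 12 / -1 = -12
  v = -3 + (-12) = -15

Answer: -15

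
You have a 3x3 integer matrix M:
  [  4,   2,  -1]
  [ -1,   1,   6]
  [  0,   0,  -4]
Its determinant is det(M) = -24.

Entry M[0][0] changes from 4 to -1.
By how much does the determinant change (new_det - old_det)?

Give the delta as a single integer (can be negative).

Cofactor C_00 = -4
Entry delta = -1 - 4 = -5
Det delta = entry_delta * cofactor = -5 * -4 = 20

Answer: 20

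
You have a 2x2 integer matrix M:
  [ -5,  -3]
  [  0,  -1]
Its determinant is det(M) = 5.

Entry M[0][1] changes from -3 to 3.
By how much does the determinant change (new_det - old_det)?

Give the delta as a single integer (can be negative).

Answer: 0

Derivation:
Cofactor C_01 = 0
Entry delta = 3 - -3 = 6
Det delta = entry_delta * cofactor = 6 * 0 = 0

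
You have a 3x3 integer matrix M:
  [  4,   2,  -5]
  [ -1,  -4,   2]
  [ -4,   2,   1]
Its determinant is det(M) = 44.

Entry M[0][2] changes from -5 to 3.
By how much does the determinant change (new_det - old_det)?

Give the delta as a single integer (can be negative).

Answer: -144

Derivation:
Cofactor C_02 = -18
Entry delta = 3 - -5 = 8
Det delta = entry_delta * cofactor = 8 * -18 = -144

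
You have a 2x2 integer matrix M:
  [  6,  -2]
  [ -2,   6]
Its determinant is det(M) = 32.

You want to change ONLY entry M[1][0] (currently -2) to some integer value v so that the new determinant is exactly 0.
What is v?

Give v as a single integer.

Answer: -18

Derivation:
det is linear in entry M[1][0]: det = old_det + (v - -2) * C_10
Cofactor C_10 = 2
Want det = 0: 32 + (v - -2) * 2 = 0
  (v - -2) = -32 / 2 = -16
  v = -2 + (-16) = -18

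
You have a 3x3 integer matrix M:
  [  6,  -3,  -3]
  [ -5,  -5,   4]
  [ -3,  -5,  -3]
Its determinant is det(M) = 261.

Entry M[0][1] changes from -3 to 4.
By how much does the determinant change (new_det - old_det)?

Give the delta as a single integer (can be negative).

Answer: -189

Derivation:
Cofactor C_01 = -27
Entry delta = 4 - -3 = 7
Det delta = entry_delta * cofactor = 7 * -27 = -189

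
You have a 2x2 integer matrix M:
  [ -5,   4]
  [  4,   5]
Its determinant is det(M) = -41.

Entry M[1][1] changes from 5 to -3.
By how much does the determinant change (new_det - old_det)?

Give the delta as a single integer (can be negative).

Answer: 40

Derivation:
Cofactor C_11 = -5
Entry delta = -3 - 5 = -8
Det delta = entry_delta * cofactor = -8 * -5 = 40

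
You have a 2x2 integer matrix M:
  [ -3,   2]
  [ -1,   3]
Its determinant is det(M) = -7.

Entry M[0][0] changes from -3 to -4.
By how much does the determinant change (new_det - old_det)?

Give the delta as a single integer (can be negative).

Cofactor C_00 = 3
Entry delta = -4 - -3 = -1
Det delta = entry_delta * cofactor = -1 * 3 = -3

Answer: -3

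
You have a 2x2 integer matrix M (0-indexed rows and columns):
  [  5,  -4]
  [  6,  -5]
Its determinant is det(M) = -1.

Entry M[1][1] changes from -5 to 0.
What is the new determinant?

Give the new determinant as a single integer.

det is linear in row 1: changing M[1][1] by delta changes det by delta * cofactor(1,1).
Cofactor C_11 = (-1)^(1+1) * minor(1,1) = 5
Entry delta = 0 - -5 = 5
Det delta = 5 * 5 = 25
New det = -1 + 25 = 24

Answer: 24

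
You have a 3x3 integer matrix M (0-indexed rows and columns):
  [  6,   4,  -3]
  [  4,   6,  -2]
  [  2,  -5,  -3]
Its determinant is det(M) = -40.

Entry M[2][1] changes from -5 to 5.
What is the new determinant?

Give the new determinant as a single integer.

Answer: -40

Derivation:
det is linear in row 2: changing M[2][1] by delta changes det by delta * cofactor(2,1).
Cofactor C_21 = (-1)^(2+1) * minor(2,1) = 0
Entry delta = 5 - -5 = 10
Det delta = 10 * 0 = 0
New det = -40 + 0 = -40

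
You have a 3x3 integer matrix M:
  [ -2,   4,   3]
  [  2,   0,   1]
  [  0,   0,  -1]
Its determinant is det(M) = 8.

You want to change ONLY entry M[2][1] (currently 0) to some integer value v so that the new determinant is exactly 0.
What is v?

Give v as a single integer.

Answer: -1

Derivation:
det is linear in entry M[2][1]: det = old_det + (v - 0) * C_21
Cofactor C_21 = 8
Want det = 0: 8 + (v - 0) * 8 = 0
  (v - 0) = -8 / 8 = -1
  v = 0 + (-1) = -1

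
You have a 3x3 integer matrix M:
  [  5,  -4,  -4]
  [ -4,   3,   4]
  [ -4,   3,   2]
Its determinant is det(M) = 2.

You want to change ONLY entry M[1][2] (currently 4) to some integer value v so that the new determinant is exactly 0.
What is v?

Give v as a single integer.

Answer: 2

Derivation:
det is linear in entry M[1][2]: det = old_det + (v - 4) * C_12
Cofactor C_12 = 1
Want det = 0: 2 + (v - 4) * 1 = 0
  (v - 4) = -2 / 1 = -2
  v = 4 + (-2) = 2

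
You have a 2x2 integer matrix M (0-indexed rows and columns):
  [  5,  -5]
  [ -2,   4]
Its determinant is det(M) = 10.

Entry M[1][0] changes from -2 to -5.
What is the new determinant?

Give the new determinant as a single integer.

Answer: -5

Derivation:
det is linear in row 1: changing M[1][0] by delta changes det by delta * cofactor(1,0).
Cofactor C_10 = (-1)^(1+0) * minor(1,0) = 5
Entry delta = -5 - -2 = -3
Det delta = -3 * 5 = -15
New det = 10 + -15 = -5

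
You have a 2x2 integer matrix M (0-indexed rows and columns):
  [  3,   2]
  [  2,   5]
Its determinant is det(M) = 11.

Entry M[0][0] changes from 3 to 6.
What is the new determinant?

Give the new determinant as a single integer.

Answer: 26

Derivation:
det is linear in row 0: changing M[0][0] by delta changes det by delta * cofactor(0,0).
Cofactor C_00 = (-1)^(0+0) * minor(0,0) = 5
Entry delta = 6 - 3 = 3
Det delta = 3 * 5 = 15
New det = 11 + 15 = 26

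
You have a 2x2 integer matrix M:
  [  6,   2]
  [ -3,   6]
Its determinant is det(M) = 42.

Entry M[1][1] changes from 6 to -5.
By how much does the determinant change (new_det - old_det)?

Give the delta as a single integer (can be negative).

Answer: -66

Derivation:
Cofactor C_11 = 6
Entry delta = -5 - 6 = -11
Det delta = entry_delta * cofactor = -11 * 6 = -66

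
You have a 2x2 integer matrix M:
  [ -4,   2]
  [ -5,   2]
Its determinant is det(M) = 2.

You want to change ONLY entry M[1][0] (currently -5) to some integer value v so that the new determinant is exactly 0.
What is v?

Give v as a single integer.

Answer: -4

Derivation:
det is linear in entry M[1][0]: det = old_det + (v - -5) * C_10
Cofactor C_10 = -2
Want det = 0: 2 + (v - -5) * -2 = 0
  (v - -5) = -2 / -2 = 1
  v = -5 + (1) = -4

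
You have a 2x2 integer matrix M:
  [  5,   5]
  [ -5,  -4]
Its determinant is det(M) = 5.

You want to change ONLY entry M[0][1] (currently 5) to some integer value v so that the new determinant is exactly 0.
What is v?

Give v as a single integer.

Answer: 4

Derivation:
det is linear in entry M[0][1]: det = old_det + (v - 5) * C_01
Cofactor C_01 = 5
Want det = 0: 5 + (v - 5) * 5 = 0
  (v - 5) = -5 / 5 = -1
  v = 5 + (-1) = 4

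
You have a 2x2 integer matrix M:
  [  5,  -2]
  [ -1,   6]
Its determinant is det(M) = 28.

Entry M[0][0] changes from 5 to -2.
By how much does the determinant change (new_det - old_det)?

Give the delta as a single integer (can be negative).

Answer: -42

Derivation:
Cofactor C_00 = 6
Entry delta = -2 - 5 = -7
Det delta = entry_delta * cofactor = -7 * 6 = -42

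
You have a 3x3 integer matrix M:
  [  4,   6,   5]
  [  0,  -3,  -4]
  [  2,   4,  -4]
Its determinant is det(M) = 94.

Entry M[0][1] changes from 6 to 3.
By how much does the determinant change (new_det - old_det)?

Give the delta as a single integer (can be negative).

Cofactor C_01 = -8
Entry delta = 3 - 6 = -3
Det delta = entry_delta * cofactor = -3 * -8 = 24

Answer: 24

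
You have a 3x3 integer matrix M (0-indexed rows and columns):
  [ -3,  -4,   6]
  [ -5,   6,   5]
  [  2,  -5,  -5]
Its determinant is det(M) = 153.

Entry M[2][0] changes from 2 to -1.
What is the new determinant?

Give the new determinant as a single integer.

det is linear in row 2: changing M[2][0] by delta changes det by delta * cofactor(2,0).
Cofactor C_20 = (-1)^(2+0) * minor(2,0) = -56
Entry delta = -1 - 2 = -3
Det delta = -3 * -56 = 168
New det = 153 + 168 = 321

Answer: 321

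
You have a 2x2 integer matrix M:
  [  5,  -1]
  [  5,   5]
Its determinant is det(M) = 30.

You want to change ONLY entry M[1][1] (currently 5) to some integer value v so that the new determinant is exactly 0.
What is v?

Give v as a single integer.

det is linear in entry M[1][1]: det = old_det + (v - 5) * C_11
Cofactor C_11 = 5
Want det = 0: 30 + (v - 5) * 5 = 0
  (v - 5) = -30 / 5 = -6
  v = 5 + (-6) = -1

Answer: -1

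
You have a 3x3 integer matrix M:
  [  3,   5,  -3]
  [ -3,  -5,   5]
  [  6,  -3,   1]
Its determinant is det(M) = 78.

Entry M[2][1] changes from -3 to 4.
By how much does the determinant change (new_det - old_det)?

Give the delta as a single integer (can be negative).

Answer: -42

Derivation:
Cofactor C_21 = -6
Entry delta = 4 - -3 = 7
Det delta = entry_delta * cofactor = 7 * -6 = -42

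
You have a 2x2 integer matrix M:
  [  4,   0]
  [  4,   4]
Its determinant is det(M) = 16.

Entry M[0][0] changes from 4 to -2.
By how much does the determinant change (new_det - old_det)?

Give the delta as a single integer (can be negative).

Cofactor C_00 = 4
Entry delta = -2 - 4 = -6
Det delta = entry_delta * cofactor = -6 * 4 = -24

Answer: -24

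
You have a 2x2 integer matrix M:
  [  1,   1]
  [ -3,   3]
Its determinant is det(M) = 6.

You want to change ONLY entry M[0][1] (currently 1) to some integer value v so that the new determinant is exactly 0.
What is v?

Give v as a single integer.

det is linear in entry M[0][1]: det = old_det + (v - 1) * C_01
Cofactor C_01 = 3
Want det = 0: 6 + (v - 1) * 3 = 0
  (v - 1) = -6 / 3 = -2
  v = 1 + (-2) = -1

Answer: -1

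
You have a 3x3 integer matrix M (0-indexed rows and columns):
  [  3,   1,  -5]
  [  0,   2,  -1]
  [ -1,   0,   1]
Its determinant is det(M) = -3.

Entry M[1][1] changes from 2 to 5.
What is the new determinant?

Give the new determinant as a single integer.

det is linear in row 1: changing M[1][1] by delta changes det by delta * cofactor(1,1).
Cofactor C_11 = (-1)^(1+1) * minor(1,1) = -2
Entry delta = 5 - 2 = 3
Det delta = 3 * -2 = -6
New det = -3 + -6 = -9

Answer: -9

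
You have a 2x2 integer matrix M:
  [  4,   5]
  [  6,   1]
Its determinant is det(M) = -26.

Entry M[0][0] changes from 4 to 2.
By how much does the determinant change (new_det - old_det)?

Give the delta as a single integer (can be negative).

Answer: -2

Derivation:
Cofactor C_00 = 1
Entry delta = 2 - 4 = -2
Det delta = entry_delta * cofactor = -2 * 1 = -2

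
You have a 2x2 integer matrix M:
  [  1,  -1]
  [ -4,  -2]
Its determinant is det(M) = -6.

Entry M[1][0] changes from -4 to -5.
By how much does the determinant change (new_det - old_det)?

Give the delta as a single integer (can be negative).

Answer: -1

Derivation:
Cofactor C_10 = 1
Entry delta = -5 - -4 = -1
Det delta = entry_delta * cofactor = -1 * 1 = -1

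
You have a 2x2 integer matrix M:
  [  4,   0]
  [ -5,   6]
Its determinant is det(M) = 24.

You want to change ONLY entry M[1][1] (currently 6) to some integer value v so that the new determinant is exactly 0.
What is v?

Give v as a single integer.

det is linear in entry M[1][1]: det = old_det + (v - 6) * C_11
Cofactor C_11 = 4
Want det = 0: 24 + (v - 6) * 4 = 0
  (v - 6) = -24 / 4 = -6
  v = 6 + (-6) = 0

Answer: 0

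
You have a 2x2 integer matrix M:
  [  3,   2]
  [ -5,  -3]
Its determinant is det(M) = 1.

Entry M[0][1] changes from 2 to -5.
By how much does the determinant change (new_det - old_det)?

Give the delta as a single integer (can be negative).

Cofactor C_01 = 5
Entry delta = -5 - 2 = -7
Det delta = entry_delta * cofactor = -7 * 5 = -35

Answer: -35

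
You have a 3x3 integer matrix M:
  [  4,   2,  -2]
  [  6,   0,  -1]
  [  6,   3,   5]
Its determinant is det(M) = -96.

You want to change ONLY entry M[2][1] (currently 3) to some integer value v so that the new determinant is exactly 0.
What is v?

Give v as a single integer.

Answer: -9

Derivation:
det is linear in entry M[2][1]: det = old_det + (v - 3) * C_21
Cofactor C_21 = -8
Want det = 0: -96 + (v - 3) * -8 = 0
  (v - 3) = 96 / -8 = -12
  v = 3 + (-12) = -9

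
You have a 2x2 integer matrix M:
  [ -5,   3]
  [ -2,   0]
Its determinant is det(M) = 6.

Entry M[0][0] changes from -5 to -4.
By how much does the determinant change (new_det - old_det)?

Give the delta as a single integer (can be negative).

Cofactor C_00 = 0
Entry delta = -4 - -5 = 1
Det delta = entry_delta * cofactor = 1 * 0 = 0

Answer: 0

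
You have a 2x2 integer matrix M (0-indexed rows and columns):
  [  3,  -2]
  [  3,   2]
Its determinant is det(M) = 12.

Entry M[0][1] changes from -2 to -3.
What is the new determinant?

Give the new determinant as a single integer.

Answer: 15

Derivation:
det is linear in row 0: changing M[0][1] by delta changes det by delta * cofactor(0,1).
Cofactor C_01 = (-1)^(0+1) * minor(0,1) = -3
Entry delta = -3 - -2 = -1
Det delta = -1 * -3 = 3
New det = 12 + 3 = 15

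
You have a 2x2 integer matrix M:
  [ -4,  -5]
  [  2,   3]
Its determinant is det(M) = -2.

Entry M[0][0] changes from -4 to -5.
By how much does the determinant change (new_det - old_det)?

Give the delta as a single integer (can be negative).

Answer: -3

Derivation:
Cofactor C_00 = 3
Entry delta = -5 - -4 = -1
Det delta = entry_delta * cofactor = -1 * 3 = -3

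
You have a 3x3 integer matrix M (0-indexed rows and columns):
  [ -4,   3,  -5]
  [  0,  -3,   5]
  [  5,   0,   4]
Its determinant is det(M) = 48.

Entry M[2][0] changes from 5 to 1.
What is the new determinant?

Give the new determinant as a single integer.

det is linear in row 2: changing M[2][0] by delta changes det by delta * cofactor(2,0).
Cofactor C_20 = (-1)^(2+0) * minor(2,0) = 0
Entry delta = 1 - 5 = -4
Det delta = -4 * 0 = 0
New det = 48 + 0 = 48

Answer: 48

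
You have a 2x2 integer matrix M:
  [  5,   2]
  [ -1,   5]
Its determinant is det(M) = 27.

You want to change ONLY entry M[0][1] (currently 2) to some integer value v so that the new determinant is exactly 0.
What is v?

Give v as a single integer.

Answer: -25

Derivation:
det is linear in entry M[0][1]: det = old_det + (v - 2) * C_01
Cofactor C_01 = 1
Want det = 0: 27 + (v - 2) * 1 = 0
  (v - 2) = -27 / 1 = -27
  v = 2 + (-27) = -25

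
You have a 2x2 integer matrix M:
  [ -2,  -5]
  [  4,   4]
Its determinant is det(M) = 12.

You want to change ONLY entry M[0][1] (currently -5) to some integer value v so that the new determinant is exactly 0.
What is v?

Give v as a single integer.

Answer: -2

Derivation:
det is linear in entry M[0][1]: det = old_det + (v - -5) * C_01
Cofactor C_01 = -4
Want det = 0: 12 + (v - -5) * -4 = 0
  (v - -5) = -12 / -4 = 3
  v = -5 + (3) = -2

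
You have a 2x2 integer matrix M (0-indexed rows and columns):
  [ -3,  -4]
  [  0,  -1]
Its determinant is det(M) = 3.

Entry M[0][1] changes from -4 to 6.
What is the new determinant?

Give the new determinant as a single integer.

Answer: 3

Derivation:
det is linear in row 0: changing M[0][1] by delta changes det by delta * cofactor(0,1).
Cofactor C_01 = (-1)^(0+1) * minor(0,1) = 0
Entry delta = 6 - -4 = 10
Det delta = 10 * 0 = 0
New det = 3 + 0 = 3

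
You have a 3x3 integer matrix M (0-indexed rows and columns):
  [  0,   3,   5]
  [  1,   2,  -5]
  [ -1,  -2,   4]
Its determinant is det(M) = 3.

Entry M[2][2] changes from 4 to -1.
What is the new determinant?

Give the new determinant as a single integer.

det is linear in row 2: changing M[2][2] by delta changes det by delta * cofactor(2,2).
Cofactor C_22 = (-1)^(2+2) * minor(2,2) = -3
Entry delta = -1 - 4 = -5
Det delta = -5 * -3 = 15
New det = 3 + 15 = 18

Answer: 18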